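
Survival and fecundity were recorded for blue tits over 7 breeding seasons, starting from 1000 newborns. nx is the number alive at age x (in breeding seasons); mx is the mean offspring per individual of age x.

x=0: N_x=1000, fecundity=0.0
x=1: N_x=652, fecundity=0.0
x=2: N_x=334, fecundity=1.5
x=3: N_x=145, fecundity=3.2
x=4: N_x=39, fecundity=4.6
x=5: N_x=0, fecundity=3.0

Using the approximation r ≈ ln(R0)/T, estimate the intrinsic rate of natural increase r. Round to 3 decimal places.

lx = nx/n0 = nx/1000: 1, 0.652, 0.334, 0.145, 0.039, 0
R0 = Σ lx·mx = 0 + 0 + 0.501 + 0.464 + 0.1794 + 0 = 1.1444
Σ x·lx·mx = 3.1116; T = 3.1116/1.1444 = 2.71898…
r ≈ ln(R0)/T = ln(1.1444)/2.71898… = 0.04961… → 0.050

0.050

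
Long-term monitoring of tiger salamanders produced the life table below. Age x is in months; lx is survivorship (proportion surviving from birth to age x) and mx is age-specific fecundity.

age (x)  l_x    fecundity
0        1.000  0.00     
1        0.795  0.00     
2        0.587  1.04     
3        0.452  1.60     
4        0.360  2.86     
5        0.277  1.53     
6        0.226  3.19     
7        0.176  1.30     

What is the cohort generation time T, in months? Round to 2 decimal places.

lx·mx: 0, 0, 0.61048, 0.7232, 1.0296, 0.42381, 0.72094, 0.2288 → R0 = 3.73683
x·lx·mx: 0, 0, 1.22096, 2.1696, 4.1184, 2.11905, 4.32564, 1.6016 → Σ = 15.55525
T = 15.55525 / 3.73683 = 4.162686… → 4.16

4.16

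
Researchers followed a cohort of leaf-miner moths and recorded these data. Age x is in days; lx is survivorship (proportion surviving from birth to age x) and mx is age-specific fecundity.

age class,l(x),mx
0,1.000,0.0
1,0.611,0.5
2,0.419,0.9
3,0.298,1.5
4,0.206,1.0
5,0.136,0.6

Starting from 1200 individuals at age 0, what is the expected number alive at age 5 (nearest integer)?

Expected survivors = N0 · l_5 = 1200 × 0.136 = 163.2 → 163

163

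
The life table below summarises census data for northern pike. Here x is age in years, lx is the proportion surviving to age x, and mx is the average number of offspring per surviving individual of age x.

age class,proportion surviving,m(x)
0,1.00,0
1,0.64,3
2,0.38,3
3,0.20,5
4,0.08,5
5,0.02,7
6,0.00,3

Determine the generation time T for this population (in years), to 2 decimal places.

2.07

lx·mx: 0, 1.92, 1.14, 1, 0.4, 0.14, 0 → R0 = 4.6
x·lx·mx: 0, 1.92, 2.28, 3, 1.6, 0.7, 0 → Σ = 9.5
T = 9.5 / 4.6 = 2.065217… → 2.07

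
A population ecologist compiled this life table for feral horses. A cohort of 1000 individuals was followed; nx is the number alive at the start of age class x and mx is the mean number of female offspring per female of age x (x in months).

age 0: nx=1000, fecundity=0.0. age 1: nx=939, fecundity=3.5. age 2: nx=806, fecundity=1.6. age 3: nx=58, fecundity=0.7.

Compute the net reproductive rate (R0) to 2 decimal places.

4.62

lx = nx/n0 = nx/1000: 1, 0.939, 0.806, 0.058
lx·mx by age: 0, 3.2865, 1.2896, 0.0406
R0 = Σ lx·mx = 4.6167 → 4.62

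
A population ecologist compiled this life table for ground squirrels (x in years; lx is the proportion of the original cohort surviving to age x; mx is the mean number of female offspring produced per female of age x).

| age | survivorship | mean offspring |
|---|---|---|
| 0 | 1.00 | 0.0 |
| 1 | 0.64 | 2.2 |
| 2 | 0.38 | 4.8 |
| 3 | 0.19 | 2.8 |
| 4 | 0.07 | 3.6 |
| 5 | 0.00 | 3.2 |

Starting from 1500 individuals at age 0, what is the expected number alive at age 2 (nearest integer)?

Expected survivors = N0 · l_2 = 1500 × 0.38 = 570 → 570

570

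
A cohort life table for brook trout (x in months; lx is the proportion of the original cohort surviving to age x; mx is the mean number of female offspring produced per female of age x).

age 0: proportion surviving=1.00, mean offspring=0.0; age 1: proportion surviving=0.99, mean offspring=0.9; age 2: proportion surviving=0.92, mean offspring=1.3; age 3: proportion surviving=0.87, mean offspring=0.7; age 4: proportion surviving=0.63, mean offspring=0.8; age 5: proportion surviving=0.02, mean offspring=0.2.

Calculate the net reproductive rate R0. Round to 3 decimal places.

3.204

lx·mx by age: 0, 0.891, 1.196, 0.609, 0.504, 0.004
R0 = Σ lx·mx = 3.204 → 3.204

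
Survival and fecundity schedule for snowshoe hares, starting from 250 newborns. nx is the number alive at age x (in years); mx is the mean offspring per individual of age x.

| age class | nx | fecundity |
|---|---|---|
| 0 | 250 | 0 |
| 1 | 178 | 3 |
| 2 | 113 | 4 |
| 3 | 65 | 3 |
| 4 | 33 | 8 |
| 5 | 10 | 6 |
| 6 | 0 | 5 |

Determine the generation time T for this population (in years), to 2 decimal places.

2.25

lx = nx/n0 = nx/250: 1, 0.712, 0.452, 0.26, 0.132, 0.04, 0
lx·mx: 0, 2.136, 1.808, 0.78, 1.056, 0.24, 0 → R0 = 6.02
x·lx·mx: 0, 2.136, 3.616, 2.34, 4.224, 1.2, 0 → Σ = 13.516
T = 13.516 / 6.02 = 2.245183… → 2.25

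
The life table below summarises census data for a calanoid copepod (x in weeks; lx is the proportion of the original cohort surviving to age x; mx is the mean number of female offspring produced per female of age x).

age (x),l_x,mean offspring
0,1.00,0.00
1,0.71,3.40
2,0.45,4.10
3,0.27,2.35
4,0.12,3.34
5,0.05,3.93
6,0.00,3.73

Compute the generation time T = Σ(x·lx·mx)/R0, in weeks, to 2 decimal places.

1.93

lx·mx: 0, 2.414, 1.845, 0.6345, 0.4008, 0.1965, 0 → R0 = 5.4908
x·lx·mx: 0, 2.414, 3.69, 1.9035, 1.6032, 0.9825, 0 → Σ = 10.5932
T = 10.5932 / 5.4908 = 1.929263… → 1.93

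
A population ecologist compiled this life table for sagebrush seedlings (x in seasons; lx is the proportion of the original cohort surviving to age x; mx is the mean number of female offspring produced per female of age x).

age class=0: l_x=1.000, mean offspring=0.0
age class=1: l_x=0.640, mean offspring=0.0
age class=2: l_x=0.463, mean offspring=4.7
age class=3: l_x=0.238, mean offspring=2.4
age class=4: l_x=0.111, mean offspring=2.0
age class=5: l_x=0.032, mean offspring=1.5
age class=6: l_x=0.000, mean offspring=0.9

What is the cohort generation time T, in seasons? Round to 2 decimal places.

lx·mx: 0, 0, 2.1761, 0.5712, 0.222, 0.048, 0 → R0 = 3.0173
x·lx·mx: 0, 0, 4.3522, 1.7136, 0.888, 0.24, 0 → Σ = 7.1938
T = 7.1938 / 3.0173 = 2.384185… → 2.38

2.38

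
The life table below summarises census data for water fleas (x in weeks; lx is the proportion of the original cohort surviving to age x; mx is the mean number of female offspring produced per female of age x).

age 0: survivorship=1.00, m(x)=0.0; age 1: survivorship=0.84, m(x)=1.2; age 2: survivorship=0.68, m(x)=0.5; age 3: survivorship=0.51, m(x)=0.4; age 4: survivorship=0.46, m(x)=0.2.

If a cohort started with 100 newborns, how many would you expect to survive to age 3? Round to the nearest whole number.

Expected survivors = N0 · l_3 = 100 × 0.51 = 51 → 51

51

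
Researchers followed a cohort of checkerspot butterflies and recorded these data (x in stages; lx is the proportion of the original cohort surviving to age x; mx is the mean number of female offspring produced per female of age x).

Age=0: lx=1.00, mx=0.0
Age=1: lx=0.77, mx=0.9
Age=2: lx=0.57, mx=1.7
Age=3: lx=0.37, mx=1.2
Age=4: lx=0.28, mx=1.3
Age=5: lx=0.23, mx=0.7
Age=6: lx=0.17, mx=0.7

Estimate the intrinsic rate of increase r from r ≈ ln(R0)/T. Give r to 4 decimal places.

R0 = Σ lx·mx = 0 + 0.693 + 0.969 + 0.444 + 0.364 + 0.161 + 0.119 = 2.75
Σ x·lx·mx = 6.938; T = 6.938/2.75 = 2.52291…
r ≈ ln(R0)/T = ln(2.75)/2.52291… = 0.400966… → 0.4010

0.4010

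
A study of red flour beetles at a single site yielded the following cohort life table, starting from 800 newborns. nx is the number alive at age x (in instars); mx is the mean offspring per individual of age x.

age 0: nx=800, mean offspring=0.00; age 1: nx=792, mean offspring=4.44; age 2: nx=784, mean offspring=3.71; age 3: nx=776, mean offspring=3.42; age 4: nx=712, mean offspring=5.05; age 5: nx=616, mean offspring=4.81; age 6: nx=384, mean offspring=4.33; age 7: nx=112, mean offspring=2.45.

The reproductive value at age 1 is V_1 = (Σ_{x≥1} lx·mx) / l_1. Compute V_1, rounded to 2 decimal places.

lx = nx/n0 = nx/800: 1, 0.99, 0.98, 0.97, 0.89, 0.77, 0.48, 0.14
lx·mx for x ≥ 1: 4.3956, 3.6358, 3.3174, 4.4945, 3.7037, 2.0784, 0.343 → sum = 21.9684
V_1 = 21.9684 / l_1 = 21.9684 / 0.99 = 22.190303… → 22.19

22.19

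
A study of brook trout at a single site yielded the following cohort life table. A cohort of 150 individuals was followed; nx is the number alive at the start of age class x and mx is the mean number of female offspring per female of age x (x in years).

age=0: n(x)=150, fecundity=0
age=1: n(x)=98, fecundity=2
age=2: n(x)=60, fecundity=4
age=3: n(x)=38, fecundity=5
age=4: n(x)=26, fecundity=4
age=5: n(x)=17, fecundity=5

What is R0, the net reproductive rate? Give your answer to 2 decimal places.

5.43

lx = nx/n0 = nx/150: 1, 0.65333…, 0.4, 0.25333…, 0.17333…, 0.11333…
lx·mx by age: 0, 1.306667…, 1.6, 1.266667…, 0.693333…, 0.566667…
R0 = Σ lx·mx = 5.433333… → 5.43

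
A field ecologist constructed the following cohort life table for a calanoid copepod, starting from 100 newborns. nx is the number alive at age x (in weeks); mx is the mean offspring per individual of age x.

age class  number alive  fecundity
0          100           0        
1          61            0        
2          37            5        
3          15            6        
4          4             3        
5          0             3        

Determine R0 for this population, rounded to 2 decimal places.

2.87

lx = nx/n0 = nx/100: 1, 0.61, 0.37, 0.15, 0.04, 0
lx·mx by age: 0, 0, 1.85, 0.9, 0.12, 0
R0 = Σ lx·mx = 2.87 → 2.87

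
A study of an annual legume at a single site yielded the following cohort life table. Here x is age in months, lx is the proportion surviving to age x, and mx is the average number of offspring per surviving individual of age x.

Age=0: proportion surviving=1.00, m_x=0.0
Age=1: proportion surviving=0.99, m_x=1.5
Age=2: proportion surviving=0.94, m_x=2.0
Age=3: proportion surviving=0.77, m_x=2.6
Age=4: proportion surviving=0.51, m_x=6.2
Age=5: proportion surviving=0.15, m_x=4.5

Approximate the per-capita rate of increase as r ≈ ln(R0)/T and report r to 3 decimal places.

R0 = Σ lx·mx = 0 + 1.485 + 1.88 + 2.002 + 3.162 + 0.675 = 9.204
Σ x·lx·mx = 27.274; T = 27.274/9.204 = 2.96328…
r ≈ ln(R0)/T = ln(9.204)/2.96328… = 0.74905… → 0.749

0.749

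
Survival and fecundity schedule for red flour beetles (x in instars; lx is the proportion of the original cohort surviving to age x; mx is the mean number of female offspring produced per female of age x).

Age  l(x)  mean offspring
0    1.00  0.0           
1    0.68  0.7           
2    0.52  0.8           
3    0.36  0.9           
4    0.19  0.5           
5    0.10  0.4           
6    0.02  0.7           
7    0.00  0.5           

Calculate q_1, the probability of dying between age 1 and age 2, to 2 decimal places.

q_1 = (l_1 − l_2) / l_1 = (0.68 − 0.52) / 0.68
     = 0.16 / 0.68 = 0.235294… → 0.24

0.24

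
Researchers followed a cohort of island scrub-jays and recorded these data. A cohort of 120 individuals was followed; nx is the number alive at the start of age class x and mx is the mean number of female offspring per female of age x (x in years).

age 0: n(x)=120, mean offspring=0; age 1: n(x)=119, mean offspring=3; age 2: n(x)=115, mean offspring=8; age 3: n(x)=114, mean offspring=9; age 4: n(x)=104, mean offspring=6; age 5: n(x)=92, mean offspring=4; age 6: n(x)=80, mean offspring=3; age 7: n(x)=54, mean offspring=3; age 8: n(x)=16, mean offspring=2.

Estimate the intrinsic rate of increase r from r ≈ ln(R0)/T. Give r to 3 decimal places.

lx = nx/n0 = nx/120: 1, 0.99167…, 0.95833…, 0.95, 0.86667…, 0.76667…, 0.66667…, 0.45, 0.13333…
R0 = Σ lx·mx = 0 + 2.975… + 7.66667… + 8.55 + 5.2… + 3.06667… + 2… + 1.35 + 0.26667… = 31.075…
Σ x·lx·mx = 103.675…; T = 103.675…/31.075… = 3.33628…
r ≈ ln(R0)/T = ln(31.075…)/3.33628… = 1.03001… → 1.030

1.030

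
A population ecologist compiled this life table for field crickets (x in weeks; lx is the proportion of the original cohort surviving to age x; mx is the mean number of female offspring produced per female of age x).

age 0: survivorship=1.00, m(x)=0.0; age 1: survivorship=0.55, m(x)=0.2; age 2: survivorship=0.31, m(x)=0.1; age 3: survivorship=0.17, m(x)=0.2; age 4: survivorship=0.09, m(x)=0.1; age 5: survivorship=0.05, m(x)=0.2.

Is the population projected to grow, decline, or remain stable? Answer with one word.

declining

R0 = Σ lx·mx = 0 + 0.11 + 0.031 + 0.034 + 0.009 + 0.01 = 0.194
R0 < 1, so the population is declining.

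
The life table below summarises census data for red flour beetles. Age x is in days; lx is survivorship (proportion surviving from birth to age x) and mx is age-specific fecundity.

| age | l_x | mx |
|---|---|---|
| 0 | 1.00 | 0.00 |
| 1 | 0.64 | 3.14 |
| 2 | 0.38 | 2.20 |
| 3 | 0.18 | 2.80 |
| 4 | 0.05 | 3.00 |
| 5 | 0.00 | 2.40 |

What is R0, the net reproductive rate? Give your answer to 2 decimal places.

lx·mx by age: 0, 2.0096, 0.836, 0.504, 0.15, 0
R0 = Σ lx·mx = 3.4996 → 3.50

3.50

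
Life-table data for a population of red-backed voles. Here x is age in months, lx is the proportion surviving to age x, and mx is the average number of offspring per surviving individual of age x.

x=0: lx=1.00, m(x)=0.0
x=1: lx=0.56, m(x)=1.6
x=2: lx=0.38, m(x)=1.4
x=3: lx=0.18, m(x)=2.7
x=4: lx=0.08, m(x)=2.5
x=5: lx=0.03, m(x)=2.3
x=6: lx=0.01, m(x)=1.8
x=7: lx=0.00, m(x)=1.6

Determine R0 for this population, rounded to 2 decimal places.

2.20

lx·mx by age: 0, 0.896, 0.532, 0.486, 0.2, 0.069, 0.018, 0
R0 = Σ lx·mx = 2.201 → 2.20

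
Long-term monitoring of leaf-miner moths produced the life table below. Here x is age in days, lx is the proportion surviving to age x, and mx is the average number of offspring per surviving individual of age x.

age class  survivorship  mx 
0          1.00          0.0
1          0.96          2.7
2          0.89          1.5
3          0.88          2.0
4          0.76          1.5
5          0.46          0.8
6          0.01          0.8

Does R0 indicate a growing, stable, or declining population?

R0 = Σ lx·mx = 0 + 2.592 + 1.335 + 1.76 + 1.14 + 0.368 + 0.008 = 7.203
R0 > 1, so the population is growing.

growing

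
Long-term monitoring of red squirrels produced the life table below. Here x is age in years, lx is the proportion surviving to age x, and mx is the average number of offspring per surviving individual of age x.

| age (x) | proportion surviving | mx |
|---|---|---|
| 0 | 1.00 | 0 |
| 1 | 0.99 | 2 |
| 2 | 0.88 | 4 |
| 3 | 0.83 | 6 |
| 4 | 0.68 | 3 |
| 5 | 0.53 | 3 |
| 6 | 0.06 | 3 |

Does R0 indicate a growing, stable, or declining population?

R0 = Σ lx·mx = 0 + 1.98 + 3.52 + 4.98 + 2.04 + 1.59 + 0.18 = 14.29
R0 > 1, so the population is growing.

growing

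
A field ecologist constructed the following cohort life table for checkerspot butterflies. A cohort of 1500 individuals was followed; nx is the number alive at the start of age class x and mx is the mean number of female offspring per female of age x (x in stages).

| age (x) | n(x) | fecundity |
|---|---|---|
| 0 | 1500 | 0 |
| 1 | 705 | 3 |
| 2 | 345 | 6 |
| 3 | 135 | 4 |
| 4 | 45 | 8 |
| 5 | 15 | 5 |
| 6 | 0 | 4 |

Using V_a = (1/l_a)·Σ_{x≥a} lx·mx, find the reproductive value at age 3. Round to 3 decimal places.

lx = nx/n0 = nx/1500: 1, 0.47, 0.23, 0.09, 0.03, 0.01, 0
lx·mx for x ≥ 3: 0.36, 0.24, 0.05, 0 → sum = 0.65
V_3 = 0.65 / l_3 = 0.65 / 0.09 = 7.222222… → 7.222

7.222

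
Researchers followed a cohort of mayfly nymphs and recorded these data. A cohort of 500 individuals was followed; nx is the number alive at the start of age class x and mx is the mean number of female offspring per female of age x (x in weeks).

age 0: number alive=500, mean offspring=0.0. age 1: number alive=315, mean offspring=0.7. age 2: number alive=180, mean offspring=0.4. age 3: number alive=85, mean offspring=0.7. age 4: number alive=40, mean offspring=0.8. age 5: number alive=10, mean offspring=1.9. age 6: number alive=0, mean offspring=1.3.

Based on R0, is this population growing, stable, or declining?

lx = nx/n0 = nx/500: 1, 0.63, 0.36, 0.17, 0.08, 0.02, 0
R0 = Σ lx·mx = 0 + 0.441 + 0.144 + 0.119 + 0.064 + 0.038 + 0 = 0.806
R0 < 1, so the population is declining.

declining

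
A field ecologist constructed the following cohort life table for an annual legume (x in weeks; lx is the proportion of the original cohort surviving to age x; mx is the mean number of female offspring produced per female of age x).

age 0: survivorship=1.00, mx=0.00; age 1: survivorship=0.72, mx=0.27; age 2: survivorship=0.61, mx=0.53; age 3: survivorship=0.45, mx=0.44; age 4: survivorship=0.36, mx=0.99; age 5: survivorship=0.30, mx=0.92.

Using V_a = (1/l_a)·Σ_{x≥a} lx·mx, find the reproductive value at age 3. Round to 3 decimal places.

1.845

lx·mx for x ≥ 3: 0.198, 0.3564, 0.276 → sum = 0.8304
V_3 = 0.8304 / l_3 = 0.8304 / 0.45 = 1.845333… → 1.845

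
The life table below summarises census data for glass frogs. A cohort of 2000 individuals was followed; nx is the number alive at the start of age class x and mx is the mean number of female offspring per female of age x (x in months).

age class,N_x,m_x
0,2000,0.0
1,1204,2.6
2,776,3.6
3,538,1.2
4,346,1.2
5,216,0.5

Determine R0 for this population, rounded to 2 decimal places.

3.55

lx = nx/n0 = nx/2000: 1, 0.602, 0.388, 0.269, 0.173, 0.108
lx·mx by age: 0, 1.5652, 1.3968, 0.3228, 0.2076, 0.054
R0 = Σ lx·mx = 3.5464 → 3.55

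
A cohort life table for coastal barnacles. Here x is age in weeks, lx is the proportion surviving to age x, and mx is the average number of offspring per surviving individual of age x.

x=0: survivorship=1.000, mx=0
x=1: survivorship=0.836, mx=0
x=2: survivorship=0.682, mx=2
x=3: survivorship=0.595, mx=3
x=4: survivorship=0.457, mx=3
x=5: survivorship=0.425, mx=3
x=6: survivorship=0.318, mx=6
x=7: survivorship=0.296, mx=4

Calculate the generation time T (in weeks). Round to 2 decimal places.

4.46

lx·mx: 0, 0, 1.364, 1.785, 1.371, 1.275, 1.908, 1.184 → R0 = 8.887
x·lx·mx: 0, 0, 2.728, 5.355, 5.484, 6.375, 11.448, 8.288 → Σ = 39.678
T = 39.678 / 8.887 = 4.464724… → 4.46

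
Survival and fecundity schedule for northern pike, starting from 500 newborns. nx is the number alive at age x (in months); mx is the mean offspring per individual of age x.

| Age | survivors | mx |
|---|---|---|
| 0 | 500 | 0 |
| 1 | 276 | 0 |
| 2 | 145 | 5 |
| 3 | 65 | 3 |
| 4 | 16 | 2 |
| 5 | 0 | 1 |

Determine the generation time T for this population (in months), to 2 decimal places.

2.27

lx = nx/n0 = nx/500: 1, 0.552, 0.29, 0.13, 0.032, 0
lx·mx: 0, 0, 1.45, 0.39, 0.064, 0 → R0 = 1.904
x·lx·mx: 0, 0, 2.9, 1.17, 0.256, 0 → Σ = 4.326
T = 4.326 / 1.904 = 2.272059… → 2.27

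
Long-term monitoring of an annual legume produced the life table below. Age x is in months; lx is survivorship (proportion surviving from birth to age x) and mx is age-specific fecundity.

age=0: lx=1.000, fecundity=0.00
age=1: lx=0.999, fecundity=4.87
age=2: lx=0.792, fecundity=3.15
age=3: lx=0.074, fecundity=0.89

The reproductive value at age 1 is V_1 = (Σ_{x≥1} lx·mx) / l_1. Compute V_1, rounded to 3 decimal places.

lx·mx for x ≥ 1: 4.86513, 2.4948, 0.06586 → sum = 7.42579
V_1 = 7.42579 / l_1 = 7.42579 / 0.999 = 7.433223… → 7.433

7.433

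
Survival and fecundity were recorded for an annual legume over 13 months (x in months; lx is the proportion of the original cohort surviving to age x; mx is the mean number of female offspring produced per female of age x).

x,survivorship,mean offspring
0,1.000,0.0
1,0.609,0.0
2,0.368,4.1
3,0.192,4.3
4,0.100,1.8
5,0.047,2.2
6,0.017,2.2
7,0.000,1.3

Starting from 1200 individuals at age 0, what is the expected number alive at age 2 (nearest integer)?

442

Expected survivors = N0 · l_2 = 1200 × 0.368 = 441.6 → 442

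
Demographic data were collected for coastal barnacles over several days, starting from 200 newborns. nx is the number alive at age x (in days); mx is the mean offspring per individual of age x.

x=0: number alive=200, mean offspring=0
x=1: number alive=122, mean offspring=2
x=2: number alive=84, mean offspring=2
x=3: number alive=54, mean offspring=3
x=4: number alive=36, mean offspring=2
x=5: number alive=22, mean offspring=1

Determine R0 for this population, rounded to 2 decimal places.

3.34

lx = nx/n0 = nx/200: 1, 0.61, 0.42, 0.27, 0.18, 0.11
lx·mx by age: 0, 1.22, 0.84, 0.81, 0.36, 0.11
R0 = Σ lx·mx = 3.34 → 3.34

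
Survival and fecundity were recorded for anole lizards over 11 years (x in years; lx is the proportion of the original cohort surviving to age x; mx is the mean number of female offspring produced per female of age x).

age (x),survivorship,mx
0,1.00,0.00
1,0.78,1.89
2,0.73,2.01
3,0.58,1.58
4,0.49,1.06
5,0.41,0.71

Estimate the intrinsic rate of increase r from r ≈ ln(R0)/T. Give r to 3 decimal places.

0.673

R0 = Σ lx·mx = 0 + 1.4742 + 1.4673 + 0.9164 + 0.5194 + 0.2911 = 4.6684
Σ x·lx·mx = 10.6911; T = 10.6911/4.6684 = 2.2901…
r ≈ ln(R0)/T = ln(4.6684)/2.2901… = 0.67282… → 0.673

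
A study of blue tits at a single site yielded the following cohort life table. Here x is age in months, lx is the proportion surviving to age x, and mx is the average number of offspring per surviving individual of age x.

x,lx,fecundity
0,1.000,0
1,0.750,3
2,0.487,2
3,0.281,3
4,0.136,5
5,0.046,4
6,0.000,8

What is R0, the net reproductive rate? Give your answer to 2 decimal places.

lx·mx by age: 0, 2.25, 0.974, 0.843, 0.68, 0.184, 0
R0 = Σ lx·mx = 4.931 → 4.93

4.93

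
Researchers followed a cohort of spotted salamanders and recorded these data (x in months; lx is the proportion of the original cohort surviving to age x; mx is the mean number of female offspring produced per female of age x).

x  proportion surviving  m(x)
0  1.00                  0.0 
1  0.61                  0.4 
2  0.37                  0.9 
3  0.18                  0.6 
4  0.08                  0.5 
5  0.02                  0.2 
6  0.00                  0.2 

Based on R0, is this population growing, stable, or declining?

R0 = Σ lx·mx = 0 + 0.244 + 0.333 + 0.108 + 0.04 + 0.004 + 0 = 0.729
R0 < 1, so the population is declining.

declining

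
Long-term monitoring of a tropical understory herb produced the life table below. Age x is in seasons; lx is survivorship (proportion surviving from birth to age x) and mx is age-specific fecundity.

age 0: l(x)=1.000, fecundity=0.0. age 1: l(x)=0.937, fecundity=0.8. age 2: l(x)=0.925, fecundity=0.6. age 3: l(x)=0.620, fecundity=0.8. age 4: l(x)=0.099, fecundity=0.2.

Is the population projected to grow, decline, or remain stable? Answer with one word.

R0 = Σ lx·mx = 0 + 0.7496 + 0.555 + 0.496 + 0.0198 = 1.8204
R0 > 1, so the population is growing.

growing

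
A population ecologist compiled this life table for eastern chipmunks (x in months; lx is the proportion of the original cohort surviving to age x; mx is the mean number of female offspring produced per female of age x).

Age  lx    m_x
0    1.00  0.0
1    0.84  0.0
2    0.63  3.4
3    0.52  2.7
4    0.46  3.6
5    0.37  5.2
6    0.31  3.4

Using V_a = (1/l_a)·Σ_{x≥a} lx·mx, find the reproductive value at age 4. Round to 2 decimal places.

lx·mx for x ≥ 4: 1.656, 1.924, 1.054 → sum = 4.634
V_4 = 4.634 / l_4 = 4.634 / 0.46 = 10.073913… → 10.07

10.07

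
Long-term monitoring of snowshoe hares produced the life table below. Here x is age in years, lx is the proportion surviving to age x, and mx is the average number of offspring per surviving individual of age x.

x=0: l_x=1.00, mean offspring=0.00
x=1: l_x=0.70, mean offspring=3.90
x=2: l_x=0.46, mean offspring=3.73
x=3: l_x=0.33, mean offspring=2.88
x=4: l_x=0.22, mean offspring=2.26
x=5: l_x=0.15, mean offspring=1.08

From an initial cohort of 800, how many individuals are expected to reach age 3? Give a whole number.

Expected survivors = N0 · l_3 = 800 × 0.33 = 264 → 264

264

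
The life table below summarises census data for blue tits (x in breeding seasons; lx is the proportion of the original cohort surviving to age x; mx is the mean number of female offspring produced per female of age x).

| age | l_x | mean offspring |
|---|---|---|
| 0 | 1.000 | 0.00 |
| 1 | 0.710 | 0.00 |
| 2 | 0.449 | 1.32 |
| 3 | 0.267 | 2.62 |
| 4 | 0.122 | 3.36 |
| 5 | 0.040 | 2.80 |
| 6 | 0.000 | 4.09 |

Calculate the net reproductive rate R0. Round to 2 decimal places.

1.81

lx·mx by age: 0, 0, 0.59268, 0.69954, 0.40992, 0.112, 0
R0 = Σ lx·mx = 1.81414 → 1.81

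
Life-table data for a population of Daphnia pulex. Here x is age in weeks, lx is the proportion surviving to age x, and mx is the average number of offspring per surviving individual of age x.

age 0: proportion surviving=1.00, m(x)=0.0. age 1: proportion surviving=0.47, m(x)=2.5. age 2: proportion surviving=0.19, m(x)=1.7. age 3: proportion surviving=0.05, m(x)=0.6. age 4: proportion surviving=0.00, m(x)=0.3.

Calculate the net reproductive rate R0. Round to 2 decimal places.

1.53

lx·mx by age: 0, 1.175, 0.323, 0.03, 0
R0 = Σ lx·mx = 1.528 → 1.53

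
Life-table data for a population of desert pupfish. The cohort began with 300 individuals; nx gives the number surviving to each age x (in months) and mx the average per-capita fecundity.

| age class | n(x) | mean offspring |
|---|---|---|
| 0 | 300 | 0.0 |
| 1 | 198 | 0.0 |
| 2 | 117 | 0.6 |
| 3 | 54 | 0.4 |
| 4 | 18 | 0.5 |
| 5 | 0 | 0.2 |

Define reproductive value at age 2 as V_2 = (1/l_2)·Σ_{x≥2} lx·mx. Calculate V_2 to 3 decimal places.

0.862

lx = nx/n0 = nx/300: 1, 0.66, 0.39, 0.18, 0.06, 0
lx·mx for x ≥ 2: 0.234, 0.072, 0.03, 0 → sum = 0.336
V_2 = 0.336 / l_2 = 0.336 / 0.39 = 0.861538… → 0.862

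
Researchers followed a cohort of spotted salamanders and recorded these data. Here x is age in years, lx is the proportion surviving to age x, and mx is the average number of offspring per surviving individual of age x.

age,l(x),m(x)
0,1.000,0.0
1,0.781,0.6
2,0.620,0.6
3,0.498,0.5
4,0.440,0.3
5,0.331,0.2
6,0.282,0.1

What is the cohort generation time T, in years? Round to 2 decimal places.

2.27

lx·mx: 0, 0.4686, 0.372, 0.249, 0.132, 0.0662, 0.0282 → R0 = 1.316
x·lx·mx: 0, 0.4686, 0.744, 0.747, 0.528, 0.331, 0.1692 → Σ = 2.9878
T = 2.9878 / 1.316 = 2.270365… → 2.27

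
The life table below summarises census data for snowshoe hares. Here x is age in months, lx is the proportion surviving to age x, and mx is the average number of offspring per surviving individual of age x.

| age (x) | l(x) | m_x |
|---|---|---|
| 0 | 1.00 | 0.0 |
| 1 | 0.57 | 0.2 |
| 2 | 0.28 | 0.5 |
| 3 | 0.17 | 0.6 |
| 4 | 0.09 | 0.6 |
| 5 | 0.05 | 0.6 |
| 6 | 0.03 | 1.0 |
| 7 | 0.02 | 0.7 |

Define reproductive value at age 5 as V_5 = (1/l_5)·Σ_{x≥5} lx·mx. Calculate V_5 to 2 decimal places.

lx·mx for x ≥ 5: 0.03, 0.03, 0.014 → sum = 0.074
V_5 = 0.074 / l_5 = 0.074 / 0.05 = 1.48 → 1.48

1.48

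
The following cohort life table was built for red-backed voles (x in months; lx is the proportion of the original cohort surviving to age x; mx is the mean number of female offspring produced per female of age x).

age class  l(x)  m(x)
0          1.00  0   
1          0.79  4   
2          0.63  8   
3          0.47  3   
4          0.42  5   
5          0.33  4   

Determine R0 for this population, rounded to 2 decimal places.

13.03

lx·mx by age: 0, 3.16, 5.04, 1.41, 2.1, 1.32
R0 = Σ lx·mx = 13.03 → 13.03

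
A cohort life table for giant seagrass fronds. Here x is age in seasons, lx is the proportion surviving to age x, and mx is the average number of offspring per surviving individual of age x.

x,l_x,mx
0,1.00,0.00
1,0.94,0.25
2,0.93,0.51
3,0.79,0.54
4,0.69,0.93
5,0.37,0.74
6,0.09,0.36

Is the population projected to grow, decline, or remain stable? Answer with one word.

growing

R0 = Σ lx·mx = 0 + 0.235 + 0.4743 + 0.4266 + 0.6417 + 0.2738 + 0.0324 = 2.0838
R0 > 1, so the population is growing.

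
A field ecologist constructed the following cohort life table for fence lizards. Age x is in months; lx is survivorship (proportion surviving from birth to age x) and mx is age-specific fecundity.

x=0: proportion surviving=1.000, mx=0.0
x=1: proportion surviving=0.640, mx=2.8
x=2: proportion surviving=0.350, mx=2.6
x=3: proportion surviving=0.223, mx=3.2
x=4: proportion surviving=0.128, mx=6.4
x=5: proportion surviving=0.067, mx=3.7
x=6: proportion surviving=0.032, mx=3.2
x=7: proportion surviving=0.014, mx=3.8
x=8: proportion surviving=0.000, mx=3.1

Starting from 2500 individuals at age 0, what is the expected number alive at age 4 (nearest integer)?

320

Expected survivors = N0 · l_4 = 2500 × 0.128 = 320 → 320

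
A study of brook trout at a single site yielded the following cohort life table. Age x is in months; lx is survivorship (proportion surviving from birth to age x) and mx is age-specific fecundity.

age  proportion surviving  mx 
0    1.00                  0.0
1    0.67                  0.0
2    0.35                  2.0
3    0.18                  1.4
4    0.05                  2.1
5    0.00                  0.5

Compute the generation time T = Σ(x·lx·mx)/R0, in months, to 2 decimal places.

lx·mx: 0, 0, 0.7, 0.252, 0.105, 0 → R0 = 1.057
x·lx·mx: 0, 0, 1.4, 0.756, 0.42, 0 → Σ = 2.576
T = 2.576 / 1.057 = 2.437086… → 2.44

2.44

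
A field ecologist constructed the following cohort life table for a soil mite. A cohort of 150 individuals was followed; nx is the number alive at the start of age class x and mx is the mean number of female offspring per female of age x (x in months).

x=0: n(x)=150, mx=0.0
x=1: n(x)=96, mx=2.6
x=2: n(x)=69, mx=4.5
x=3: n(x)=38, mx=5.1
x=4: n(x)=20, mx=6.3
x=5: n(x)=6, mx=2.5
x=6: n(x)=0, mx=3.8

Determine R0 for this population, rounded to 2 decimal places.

5.97

lx = nx/n0 = nx/150: 1, 0.64, 0.46, 0.25333…, 0.13333…, 0.04, 0
lx·mx by age: 0, 1.664, 2.07, 1.292…, 0.84…, 0.1, 0
R0 = Σ lx·mx = 5.966… → 5.97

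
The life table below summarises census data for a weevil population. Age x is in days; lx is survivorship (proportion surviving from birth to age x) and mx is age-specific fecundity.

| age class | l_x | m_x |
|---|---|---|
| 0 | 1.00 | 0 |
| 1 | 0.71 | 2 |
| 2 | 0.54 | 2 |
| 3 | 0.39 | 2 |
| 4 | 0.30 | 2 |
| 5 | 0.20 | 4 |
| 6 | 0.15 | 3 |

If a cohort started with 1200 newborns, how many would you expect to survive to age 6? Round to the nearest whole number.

180

Expected survivors = N0 · l_6 = 1200 × 0.15 = 180 → 180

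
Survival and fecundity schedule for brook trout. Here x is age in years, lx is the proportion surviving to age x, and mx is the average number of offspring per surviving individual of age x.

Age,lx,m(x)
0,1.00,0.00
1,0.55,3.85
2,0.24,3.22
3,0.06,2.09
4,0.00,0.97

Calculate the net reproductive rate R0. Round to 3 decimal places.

lx·mx by age: 0, 2.1175, 0.7728, 0.1254, 0
R0 = Σ lx·mx = 3.0157 → 3.016

3.016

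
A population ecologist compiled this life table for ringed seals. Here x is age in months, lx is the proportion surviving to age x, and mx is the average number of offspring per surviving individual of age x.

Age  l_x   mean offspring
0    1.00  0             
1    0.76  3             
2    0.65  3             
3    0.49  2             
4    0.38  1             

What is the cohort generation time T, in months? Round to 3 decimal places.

1.903

lx·mx: 0, 2.28, 1.95, 0.98, 0.38 → R0 = 5.59
x·lx·mx: 0, 2.28, 3.9, 2.94, 1.52 → Σ = 10.64
T = 10.64 / 5.59 = 1.903399… → 1.903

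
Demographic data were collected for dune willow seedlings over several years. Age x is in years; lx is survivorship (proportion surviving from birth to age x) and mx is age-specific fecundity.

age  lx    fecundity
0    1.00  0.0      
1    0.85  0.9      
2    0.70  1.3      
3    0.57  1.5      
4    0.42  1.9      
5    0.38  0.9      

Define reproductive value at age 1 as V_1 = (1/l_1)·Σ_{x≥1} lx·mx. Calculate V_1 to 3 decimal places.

4.318

lx·mx for x ≥ 1: 0.765, 0.91, 0.855, 0.798, 0.342 → sum = 3.67
V_1 = 3.67 / l_1 = 3.67 / 0.85 = 4.317647… → 4.318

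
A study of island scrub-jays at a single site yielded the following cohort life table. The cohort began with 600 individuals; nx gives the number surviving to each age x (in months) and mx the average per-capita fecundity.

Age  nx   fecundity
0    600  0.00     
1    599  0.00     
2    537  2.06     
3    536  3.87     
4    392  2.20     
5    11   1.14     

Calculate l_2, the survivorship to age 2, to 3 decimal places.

l_2 = n_2/n_0 = 537/600 = 0.895 → 0.895

0.895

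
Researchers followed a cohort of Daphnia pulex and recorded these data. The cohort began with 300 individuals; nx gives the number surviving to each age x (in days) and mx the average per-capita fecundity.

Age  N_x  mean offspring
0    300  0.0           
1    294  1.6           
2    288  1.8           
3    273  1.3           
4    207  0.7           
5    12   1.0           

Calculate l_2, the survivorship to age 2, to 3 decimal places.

0.960

l_2 = n_2/n_0 = 288/300 = 0.96 → 0.960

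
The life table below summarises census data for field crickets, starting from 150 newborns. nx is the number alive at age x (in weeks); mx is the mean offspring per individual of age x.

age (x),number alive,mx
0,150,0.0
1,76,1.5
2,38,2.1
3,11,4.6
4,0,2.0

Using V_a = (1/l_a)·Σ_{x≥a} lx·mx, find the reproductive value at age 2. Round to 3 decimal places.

lx = nx/n0 = nx/150: 1, 0.50667…, 0.25333…, 0.07333…, 0
lx·mx for x ≥ 2: 0.532…, 0.337333…, 0 → sum = 0.869333…
V_2 = 0.869333… / l_2 = 0.869333… / 0.253333… = 3.431579… → 3.432

3.432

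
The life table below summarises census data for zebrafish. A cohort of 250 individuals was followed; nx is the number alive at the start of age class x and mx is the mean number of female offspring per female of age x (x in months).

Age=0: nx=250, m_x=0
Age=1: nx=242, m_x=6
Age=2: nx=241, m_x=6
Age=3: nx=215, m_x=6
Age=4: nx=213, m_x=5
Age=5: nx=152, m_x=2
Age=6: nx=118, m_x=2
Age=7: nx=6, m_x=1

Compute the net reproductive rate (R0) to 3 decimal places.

23.196

lx = nx/n0 = nx/250: 1, 0.968, 0.964, 0.86, 0.852, 0.608, 0.472, 0.024
lx·mx by age: 0, 5.808, 5.784, 5.16, 4.26, 1.216, 0.944, 0.024
R0 = Σ lx·mx = 23.196 → 23.196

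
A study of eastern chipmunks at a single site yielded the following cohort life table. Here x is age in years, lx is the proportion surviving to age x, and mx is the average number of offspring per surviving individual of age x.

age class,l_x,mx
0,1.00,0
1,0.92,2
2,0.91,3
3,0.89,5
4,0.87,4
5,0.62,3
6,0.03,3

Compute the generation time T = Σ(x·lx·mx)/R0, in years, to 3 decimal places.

lx·mx: 0, 1.84, 2.73, 4.45, 3.48, 1.86, 0.09 → R0 = 14.45
x·lx·mx: 0, 1.84, 5.46, 13.35, 13.92, 9.3, 0.54 → Σ = 44.41
T = 44.41 / 14.45 = 3.073356… → 3.073

3.073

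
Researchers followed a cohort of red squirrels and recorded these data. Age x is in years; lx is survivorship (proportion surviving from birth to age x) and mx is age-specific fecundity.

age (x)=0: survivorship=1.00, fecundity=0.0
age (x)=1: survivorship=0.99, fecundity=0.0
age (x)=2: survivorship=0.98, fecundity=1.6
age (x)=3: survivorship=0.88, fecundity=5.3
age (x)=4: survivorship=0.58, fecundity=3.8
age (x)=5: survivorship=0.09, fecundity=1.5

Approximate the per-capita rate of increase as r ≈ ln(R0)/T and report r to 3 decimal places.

R0 = Σ lx·mx = 0 + 0 + 1.568 + 4.664 + 2.204 + 0.135 = 8.571
Σ x·lx·mx = 26.619; T = 26.619/8.571 = 3.10571…
r ≈ ln(R0)/T = ln(8.571)/3.10571… = 0.69175… → 0.692

0.692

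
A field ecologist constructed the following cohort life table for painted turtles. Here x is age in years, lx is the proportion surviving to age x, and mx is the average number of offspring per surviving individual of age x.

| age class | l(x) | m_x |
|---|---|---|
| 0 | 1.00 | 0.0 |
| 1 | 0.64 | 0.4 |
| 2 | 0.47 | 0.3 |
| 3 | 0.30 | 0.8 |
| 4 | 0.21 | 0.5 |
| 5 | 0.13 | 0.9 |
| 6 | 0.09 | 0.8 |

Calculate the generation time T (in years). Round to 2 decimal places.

lx·mx: 0, 0.256, 0.141, 0.24, 0.105, 0.117, 0.072 → R0 = 0.931
x·lx·mx: 0, 0.256, 0.282, 0.72, 0.42, 0.585, 0.432 → Σ = 2.695
T = 2.695 / 0.931 = 2.894737… → 2.89

2.89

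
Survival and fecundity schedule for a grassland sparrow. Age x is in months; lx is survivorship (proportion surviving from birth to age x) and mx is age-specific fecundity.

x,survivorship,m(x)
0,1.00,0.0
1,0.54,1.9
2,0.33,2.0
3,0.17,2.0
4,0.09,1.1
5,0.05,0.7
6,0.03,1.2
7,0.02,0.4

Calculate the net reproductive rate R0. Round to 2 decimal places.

lx·mx by age: 0, 1.026, 0.66, 0.34, 0.099, 0.035, 0.036, 0.008
R0 = Σ lx·mx = 2.204 → 2.20

2.20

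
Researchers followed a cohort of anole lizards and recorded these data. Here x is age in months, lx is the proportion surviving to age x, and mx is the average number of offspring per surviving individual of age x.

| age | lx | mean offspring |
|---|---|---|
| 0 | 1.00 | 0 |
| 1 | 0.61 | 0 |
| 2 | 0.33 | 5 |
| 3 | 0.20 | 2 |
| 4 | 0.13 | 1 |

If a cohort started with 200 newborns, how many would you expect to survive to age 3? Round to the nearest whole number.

40

Expected survivors = N0 · l_3 = 200 × 0.20 = 40 → 40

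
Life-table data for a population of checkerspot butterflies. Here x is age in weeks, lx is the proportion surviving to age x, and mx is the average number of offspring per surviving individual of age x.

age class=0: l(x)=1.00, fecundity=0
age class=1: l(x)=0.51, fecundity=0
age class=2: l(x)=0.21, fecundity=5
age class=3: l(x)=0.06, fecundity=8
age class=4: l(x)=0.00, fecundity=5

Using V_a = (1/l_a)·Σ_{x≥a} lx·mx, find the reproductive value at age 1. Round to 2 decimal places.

3.00

lx·mx for x ≥ 1: 0, 1.05, 0.48, 0 → sum = 1.53
V_1 = 1.53 / l_1 = 1.53 / 0.51 = 3 → 3.00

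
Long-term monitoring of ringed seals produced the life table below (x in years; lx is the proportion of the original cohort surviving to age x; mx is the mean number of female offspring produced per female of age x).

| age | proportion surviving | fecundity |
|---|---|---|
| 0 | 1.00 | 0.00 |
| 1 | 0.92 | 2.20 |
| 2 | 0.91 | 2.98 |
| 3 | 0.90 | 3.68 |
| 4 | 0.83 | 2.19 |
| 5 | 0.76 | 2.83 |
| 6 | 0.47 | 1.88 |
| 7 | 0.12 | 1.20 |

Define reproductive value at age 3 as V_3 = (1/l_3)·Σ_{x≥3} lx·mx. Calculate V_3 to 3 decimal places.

lx·mx for x ≥ 3: 3.312, 1.8177, 2.1508, 0.8836, 0.144 → sum = 8.3081
V_3 = 8.3081 / l_3 = 8.3081 / 0.9 = 9.231222… → 9.231

9.231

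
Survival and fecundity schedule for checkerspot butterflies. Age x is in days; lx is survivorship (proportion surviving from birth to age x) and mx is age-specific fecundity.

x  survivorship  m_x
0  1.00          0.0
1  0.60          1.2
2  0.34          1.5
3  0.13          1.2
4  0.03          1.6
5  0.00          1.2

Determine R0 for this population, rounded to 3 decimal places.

1.434

lx·mx by age: 0, 0.72, 0.51, 0.156, 0.048, 0
R0 = Σ lx·mx = 1.434 → 1.434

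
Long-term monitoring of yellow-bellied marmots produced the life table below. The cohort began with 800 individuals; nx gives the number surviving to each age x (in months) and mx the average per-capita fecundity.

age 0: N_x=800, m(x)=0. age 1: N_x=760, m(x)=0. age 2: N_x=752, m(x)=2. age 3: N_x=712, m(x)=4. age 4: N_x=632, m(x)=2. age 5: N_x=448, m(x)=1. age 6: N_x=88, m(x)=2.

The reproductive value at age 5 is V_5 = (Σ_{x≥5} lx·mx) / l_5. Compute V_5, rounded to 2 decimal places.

lx = nx/n0 = nx/800: 1, 0.95, 0.94, 0.89, 0.79, 0.56, 0.11
lx·mx for x ≥ 5: 0.56, 0.22 → sum = 0.78
V_5 = 0.78 / l_5 = 0.78 / 0.56 = 1.392857… → 1.39

1.39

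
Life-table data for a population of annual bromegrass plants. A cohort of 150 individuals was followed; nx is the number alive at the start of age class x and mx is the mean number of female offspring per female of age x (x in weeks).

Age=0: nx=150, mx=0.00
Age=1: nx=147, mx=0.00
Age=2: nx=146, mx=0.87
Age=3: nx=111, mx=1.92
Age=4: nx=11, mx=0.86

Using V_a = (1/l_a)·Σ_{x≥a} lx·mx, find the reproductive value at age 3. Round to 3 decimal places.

2.005

lx = nx/n0 = nx/150: 1, 0.98, 0.97333…, 0.74, 0.07333…
lx·mx for x ≥ 3: 1.4208, 0.063067… → sum = 1.483867…
V_3 = 1.483867… / l_3 = 1.483867… / 0.74 = 2.005225… → 2.005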